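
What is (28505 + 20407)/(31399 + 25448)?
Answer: 16304/18949 ≈ 0.86041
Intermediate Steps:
(28505 + 20407)/(31399 + 25448) = 48912/56847 = 48912*(1/56847) = 16304/18949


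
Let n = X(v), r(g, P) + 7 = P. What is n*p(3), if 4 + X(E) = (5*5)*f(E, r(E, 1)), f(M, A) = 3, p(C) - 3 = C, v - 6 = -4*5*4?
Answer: 426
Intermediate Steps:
r(g, P) = -7 + P
v = -74 (v = 6 - 4*5*4 = 6 - 20*4 = 6 - 80 = -74)
p(C) = 3 + C
X(E) = 71 (X(E) = -4 + (5*5)*3 = -4 + 25*3 = -4 + 75 = 71)
n = 71
n*p(3) = 71*(3 + 3) = 71*6 = 426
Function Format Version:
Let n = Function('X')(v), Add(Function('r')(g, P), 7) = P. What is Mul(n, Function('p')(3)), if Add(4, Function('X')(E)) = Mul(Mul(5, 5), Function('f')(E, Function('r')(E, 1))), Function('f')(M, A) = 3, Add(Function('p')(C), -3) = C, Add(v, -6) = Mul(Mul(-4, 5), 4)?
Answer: 426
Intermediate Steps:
Function('r')(g, P) = Add(-7, P)
v = -74 (v = Add(6, Mul(Mul(-4, 5), 4)) = Add(6, Mul(-20, 4)) = Add(6, -80) = -74)
Function('p')(C) = Add(3, C)
Function('X')(E) = 71 (Function('X')(E) = Add(-4, Mul(Mul(5, 5), 3)) = Add(-4, Mul(25, 3)) = Add(-4, 75) = 71)
n = 71
Mul(n, Function('p')(3)) = Mul(71, Add(3, 3)) = Mul(71, 6) = 426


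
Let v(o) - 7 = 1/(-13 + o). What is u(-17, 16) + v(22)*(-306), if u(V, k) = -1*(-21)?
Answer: -2155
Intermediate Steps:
u(V, k) = 21
v(o) = 7 + 1/(-13 + o)
u(-17, 16) + v(22)*(-306) = 21 + ((-90 + 7*22)/(-13 + 22))*(-306) = 21 + ((-90 + 154)/9)*(-306) = 21 + ((⅑)*64)*(-306) = 21 + (64/9)*(-306) = 21 - 2176 = -2155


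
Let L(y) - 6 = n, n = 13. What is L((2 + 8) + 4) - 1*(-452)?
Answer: 471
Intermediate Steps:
L(y) = 19 (L(y) = 6 + 13 = 19)
L((2 + 8) + 4) - 1*(-452) = 19 - 1*(-452) = 19 + 452 = 471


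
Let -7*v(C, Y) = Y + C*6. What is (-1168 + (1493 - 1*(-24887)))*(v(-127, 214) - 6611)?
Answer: -1152919548/7 ≈ -1.6470e+8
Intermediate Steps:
v(C, Y) = -6*C/7 - Y/7 (v(C, Y) = -(Y + C*6)/7 = -(Y + 6*C)/7 = -6*C/7 - Y/7)
(-1168 + (1493 - 1*(-24887)))*(v(-127, 214) - 6611) = (-1168 + (1493 - 1*(-24887)))*((-6/7*(-127) - ⅐*214) - 6611) = (-1168 + (1493 + 24887))*((762/7 - 214/7) - 6611) = (-1168 + 26380)*(548/7 - 6611) = 25212*(-45729/7) = -1152919548/7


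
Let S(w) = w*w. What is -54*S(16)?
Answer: -13824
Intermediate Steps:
S(w) = w**2
-54*S(16) = -54*16**2 = -54*256 = -13824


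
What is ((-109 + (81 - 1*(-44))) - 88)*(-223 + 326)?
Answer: -7416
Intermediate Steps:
((-109 + (81 - 1*(-44))) - 88)*(-223 + 326) = ((-109 + (81 + 44)) - 88)*103 = ((-109 + 125) - 88)*103 = (16 - 88)*103 = -72*103 = -7416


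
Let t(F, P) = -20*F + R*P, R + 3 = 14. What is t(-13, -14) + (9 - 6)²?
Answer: 115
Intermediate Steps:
R = 11 (R = -3 + 14 = 11)
t(F, P) = -20*F + 11*P
t(-13, -14) + (9 - 6)² = (-20*(-13) + 11*(-14)) + (9 - 6)² = (260 - 154) + 3² = 106 + 9 = 115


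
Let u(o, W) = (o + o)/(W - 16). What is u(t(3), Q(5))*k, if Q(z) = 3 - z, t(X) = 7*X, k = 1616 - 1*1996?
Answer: 2660/3 ≈ 886.67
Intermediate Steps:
k = -380 (k = 1616 - 1996 = -380)
u(o, W) = 2*o/(-16 + W) (u(o, W) = (2*o)/(-16 + W) = 2*o/(-16 + W))
u(t(3), Q(5))*k = (2*(7*3)/(-16 + (3 - 1*5)))*(-380) = (2*21/(-16 + (3 - 5)))*(-380) = (2*21/(-16 - 2))*(-380) = (2*21/(-18))*(-380) = (2*21*(-1/18))*(-380) = -7/3*(-380) = 2660/3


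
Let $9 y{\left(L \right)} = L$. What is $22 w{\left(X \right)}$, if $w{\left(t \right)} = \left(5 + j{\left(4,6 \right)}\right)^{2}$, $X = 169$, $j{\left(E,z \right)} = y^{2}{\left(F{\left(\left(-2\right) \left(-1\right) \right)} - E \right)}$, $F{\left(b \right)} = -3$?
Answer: $\frac{4534552}{6561} \approx 691.14$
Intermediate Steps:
$y{\left(L \right)} = \frac{L}{9}$
$j{\left(E,z \right)} = \left(- \frac{1}{3} - \frac{E}{9}\right)^{2}$ ($j{\left(E,z \right)} = \left(\frac{-3 - E}{9}\right)^{2} = \left(- \frac{1}{3} - \frac{E}{9}\right)^{2}$)
$w{\left(t \right)} = \frac{206116}{6561}$ ($w{\left(t \right)} = \left(5 + \frac{\left(3 + 4\right)^{2}}{81}\right)^{2} = \left(5 + \frac{7^{2}}{81}\right)^{2} = \left(5 + \frac{1}{81} \cdot 49\right)^{2} = \left(5 + \frac{49}{81}\right)^{2} = \left(\frac{454}{81}\right)^{2} = \frac{206116}{6561}$)
$22 w{\left(X \right)} = 22 \cdot \frac{206116}{6561} = \frac{4534552}{6561}$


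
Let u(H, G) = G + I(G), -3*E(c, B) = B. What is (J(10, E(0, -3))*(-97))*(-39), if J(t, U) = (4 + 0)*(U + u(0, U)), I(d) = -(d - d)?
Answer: 30264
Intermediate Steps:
E(c, B) = -B/3
I(d) = 0 (I(d) = -1*0 = 0)
u(H, G) = G (u(H, G) = G + 0 = G)
J(t, U) = 8*U (J(t, U) = (4 + 0)*(U + U) = 4*(2*U) = 8*U)
(J(10, E(0, -3))*(-97))*(-39) = ((8*(-1/3*(-3)))*(-97))*(-39) = ((8*1)*(-97))*(-39) = (8*(-97))*(-39) = -776*(-39) = 30264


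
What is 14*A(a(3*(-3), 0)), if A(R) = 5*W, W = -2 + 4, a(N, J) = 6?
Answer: 140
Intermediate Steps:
W = 2
A(R) = 10 (A(R) = 5*2 = 10)
14*A(a(3*(-3), 0)) = 14*10 = 140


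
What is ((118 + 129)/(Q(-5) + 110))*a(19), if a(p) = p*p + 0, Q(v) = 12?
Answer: 89167/122 ≈ 730.88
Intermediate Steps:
a(p) = p**2 (a(p) = p**2 + 0 = p**2)
((118 + 129)/(Q(-5) + 110))*a(19) = ((118 + 129)/(12 + 110))*19**2 = (247/122)*361 = 89167/122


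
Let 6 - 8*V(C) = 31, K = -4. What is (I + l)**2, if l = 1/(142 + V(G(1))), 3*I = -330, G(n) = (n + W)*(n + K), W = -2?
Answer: 14933328804/1234321 ≈ 12098.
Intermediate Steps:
G(n) = (-4 + n)*(-2 + n) (G(n) = (n - 2)*(n - 4) = (-2 + n)*(-4 + n) = (-4 + n)*(-2 + n))
V(C) = -25/8 (V(C) = 3/4 - 1/8*31 = 3/4 - 31/8 = -25/8)
I = -110 (I = (1/3)*(-330) = -110)
l = 8/1111 (l = 1/(142 - 25/8) = 1/(1111/8) = 8/1111 ≈ 0.0072007)
(I + l)**2 = (-110 + 8/1111)**2 = (-122202/1111)**2 = 14933328804/1234321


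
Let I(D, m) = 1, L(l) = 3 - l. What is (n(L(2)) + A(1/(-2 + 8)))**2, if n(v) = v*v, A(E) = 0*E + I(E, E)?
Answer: 4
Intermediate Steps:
A(E) = 1 (A(E) = 0*E + 1 = 0 + 1 = 1)
n(v) = v**2
(n(L(2)) + A(1/(-2 + 8)))**2 = ((3 - 1*2)**2 + 1)**2 = ((3 - 2)**2 + 1)**2 = (1**2 + 1)**2 = (1 + 1)**2 = 2**2 = 4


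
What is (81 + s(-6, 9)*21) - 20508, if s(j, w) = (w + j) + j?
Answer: -20490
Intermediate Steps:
s(j, w) = w + 2*j (s(j, w) = (j + w) + j = w + 2*j)
(81 + s(-6, 9)*21) - 20508 = (81 + (9 + 2*(-6))*21) - 20508 = (81 + (9 - 12)*21) - 20508 = (81 - 3*21) - 20508 = (81 - 63) - 20508 = 18 - 20508 = -20490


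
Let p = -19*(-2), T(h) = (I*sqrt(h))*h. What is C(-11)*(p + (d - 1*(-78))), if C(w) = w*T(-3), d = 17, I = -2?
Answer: -8778*I*sqrt(3) ≈ -15204.0*I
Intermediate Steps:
T(h) = -2*h**(3/2) (T(h) = (-2*sqrt(h))*h = -2*h**(3/2))
C(w) = 6*I*w*sqrt(3) (C(w) = w*(-(-6)*I*sqrt(3)) = w*(6*I*sqrt(3)) = 6*I*w*sqrt(3))
p = 38
C(-11)*(p + (d - 1*(-78))) = (6*I*(-11)*sqrt(3))*(38 + (17 - 1*(-78))) = (-66*I*sqrt(3))*(38 + (17 + 78)) = (-66*I*sqrt(3))*(38 + 95) = -66*I*sqrt(3)*133 = -8778*I*sqrt(3)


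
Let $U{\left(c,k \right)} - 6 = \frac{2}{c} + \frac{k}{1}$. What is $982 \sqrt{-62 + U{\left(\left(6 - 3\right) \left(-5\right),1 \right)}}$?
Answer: $\frac{982 i \sqrt{12405}}{15} \approx 7291.5 i$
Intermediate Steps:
$U{\left(c,k \right)} = 6 + k + \frac{2}{c}$ ($U{\left(c,k \right)} = 6 + \left(\frac{2}{c} + \frac{k}{1}\right) = 6 + \left(\frac{2}{c} + k 1\right) = 6 + \left(\frac{2}{c} + k\right) = 6 + \left(k + \frac{2}{c}\right) = 6 + k + \frac{2}{c}$)
$982 \sqrt{-62 + U{\left(\left(6 - 3\right) \left(-5\right),1 \right)}} = 982 \sqrt{-62 + \left(6 + 1 + \frac{2}{\left(6 - 3\right) \left(-5\right)}\right)} = 982 \sqrt{-62 + \left(6 + 1 + \frac{2}{3 \left(-5\right)}\right)} = 982 \sqrt{-62 + \left(6 + 1 + \frac{2}{-15}\right)} = 982 \sqrt{-62 + \left(6 + 1 + 2 \left(- \frac{1}{15}\right)\right)} = 982 \sqrt{-62 + \left(6 + 1 - \frac{2}{15}\right)} = 982 \sqrt{-62 + \frac{103}{15}} = 982 \sqrt{- \frac{827}{15}} = 982 \frac{i \sqrt{12405}}{15} = \frac{982 i \sqrt{12405}}{15}$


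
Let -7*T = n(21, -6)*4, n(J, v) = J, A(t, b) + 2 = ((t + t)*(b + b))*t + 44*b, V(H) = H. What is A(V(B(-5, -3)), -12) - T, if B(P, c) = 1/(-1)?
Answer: -566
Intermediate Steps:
B(P, c) = -1 (B(P, c) = 1*(-1) = -1)
A(t, b) = -2 + 44*b + 4*b*t² (A(t, b) = -2 + (((t + t)*(b + b))*t + 44*b) = -2 + (((2*t)*(2*b))*t + 44*b) = -2 + ((4*b*t)*t + 44*b) = -2 + (4*b*t² + 44*b) = -2 + (44*b + 4*b*t²) = -2 + 44*b + 4*b*t²)
T = -12 (T = -3*4 = -⅐*84 = -12)
A(V(B(-5, -3)), -12) - T = (-2 + 44*(-12) + 4*(-12)*(-1)²) - 1*(-12) = (-2 - 528 + 4*(-12)*1) + 12 = (-2 - 528 - 48) + 12 = -578 + 12 = -566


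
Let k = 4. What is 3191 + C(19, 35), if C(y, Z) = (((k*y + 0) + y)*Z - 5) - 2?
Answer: 6509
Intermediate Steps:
C(y, Z) = -7 + 5*Z*y (C(y, Z) = (((4*y + 0) + y)*Z - 5) - 2 = ((4*y + y)*Z - 5) - 2 = ((5*y)*Z - 5) - 2 = (5*Z*y - 5) - 2 = (-5 + 5*Z*y) - 2 = -7 + 5*Z*y)
3191 + C(19, 35) = 3191 + (-7 + 5*35*19) = 3191 + (-7 + 3325) = 3191 + 3318 = 6509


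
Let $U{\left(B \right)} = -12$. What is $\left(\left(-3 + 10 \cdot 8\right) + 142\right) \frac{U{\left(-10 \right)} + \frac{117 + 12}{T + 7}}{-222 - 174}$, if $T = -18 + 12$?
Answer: $- \frac{2847}{44} \approx -64.705$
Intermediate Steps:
$T = -6$
$\left(\left(-3 + 10 \cdot 8\right) + 142\right) \frac{U{\left(-10 \right)} + \frac{117 + 12}{T + 7}}{-222 - 174} = \left(\left(-3 + 10 \cdot 8\right) + 142\right) \frac{-12 + \frac{117 + 12}{-6 + 7}}{-222 - 174} = \left(\left(-3 + 80\right) + 142\right) \frac{-12 + \frac{129}{1}}{-396} = \left(77 + 142\right) \left(-12 + 129 \cdot 1\right) \left(- \frac{1}{396}\right) = 219 \left(-12 + 129\right) \left(- \frac{1}{396}\right) = 219 \cdot 117 \left(- \frac{1}{396}\right) = 219 \left(- \frac{13}{44}\right) = - \frac{2847}{44}$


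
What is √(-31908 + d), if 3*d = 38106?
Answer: 3*I*√2134 ≈ 138.59*I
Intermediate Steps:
d = 12702 (d = (⅓)*38106 = 12702)
√(-31908 + d) = √(-31908 + 12702) = √(-19206) = 3*I*√2134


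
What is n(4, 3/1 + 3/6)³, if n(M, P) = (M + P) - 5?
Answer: 125/8 ≈ 15.625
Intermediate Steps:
n(M, P) = -5 + M + P
n(4, 3/1 + 3/6)³ = (-5 + 4 + (3/1 + 3/6))³ = (-5 + 4 + (3*1 + 3*(⅙)))³ = (-5 + 4 + (3 + ½))³ = (-5 + 4 + 7/2)³ = (5/2)³ = 125/8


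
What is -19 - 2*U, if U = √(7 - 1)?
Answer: -19 - 2*√6 ≈ -23.899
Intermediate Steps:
U = √6 ≈ 2.4495
-19 - 2*U = -19 - 2*√6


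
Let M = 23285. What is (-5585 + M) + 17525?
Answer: 35225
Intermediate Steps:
(-5585 + M) + 17525 = (-5585 + 23285) + 17525 = 17700 + 17525 = 35225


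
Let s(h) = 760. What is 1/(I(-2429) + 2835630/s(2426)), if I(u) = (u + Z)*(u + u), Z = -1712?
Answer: 76/1529173891 ≈ 4.9700e-8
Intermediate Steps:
I(u) = 2*u*(-1712 + u) (I(u) = (u - 1712)*(u + u) = (-1712 + u)*(2*u) = 2*u*(-1712 + u))
1/(I(-2429) + 2835630/s(2426)) = 1/(2*(-2429)*(-1712 - 2429) + 2835630/760) = 1/(2*(-2429)*(-4141) + 2835630*(1/760)) = 1/(20116978 + 283563/76) = 1/(1529173891/76) = 76/1529173891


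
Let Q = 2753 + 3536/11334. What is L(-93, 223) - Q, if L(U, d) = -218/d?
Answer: -3480708643/1263741 ≈ -2754.3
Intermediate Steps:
Q = 15603019/5667 (Q = 2753 + 3536*(1/11334) = 2753 + 1768/5667 = 15603019/5667 ≈ 2753.3)
L(-93, 223) - Q = -218/223 - 1*15603019/5667 = -218*1/223 - 15603019/5667 = -218/223 - 15603019/5667 = -3480708643/1263741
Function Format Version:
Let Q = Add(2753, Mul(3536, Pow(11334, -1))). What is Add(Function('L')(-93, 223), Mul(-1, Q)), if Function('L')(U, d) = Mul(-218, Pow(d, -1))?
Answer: Rational(-3480708643, 1263741) ≈ -2754.3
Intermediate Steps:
Q = Rational(15603019, 5667) (Q = Add(2753, Mul(3536, Rational(1, 11334))) = Add(2753, Rational(1768, 5667)) = Rational(15603019, 5667) ≈ 2753.3)
Add(Function('L')(-93, 223), Mul(-1, Q)) = Add(Mul(-218, Pow(223, -1)), Mul(-1, Rational(15603019, 5667))) = Add(Mul(-218, Rational(1, 223)), Rational(-15603019, 5667)) = Add(Rational(-218, 223), Rational(-15603019, 5667)) = Rational(-3480708643, 1263741)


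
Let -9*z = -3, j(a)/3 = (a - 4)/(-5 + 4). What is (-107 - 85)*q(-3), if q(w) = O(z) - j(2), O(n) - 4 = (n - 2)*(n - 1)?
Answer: 512/3 ≈ 170.67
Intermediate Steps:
j(a) = 12 - 3*a (j(a) = 3*((a - 4)/(-5 + 4)) = 3*((-4 + a)/(-1)) = 3*((-4 + a)*(-1)) = 3*(4 - a) = 12 - 3*a)
z = ⅓ (z = -⅑*(-3) = ⅓ ≈ 0.33333)
O(n) = 4 + (-1 + n)*(-2 + n) (O(n) = 4 + (n - 2)*(n - 1) = 4 + (-2 + n)*(-1 + n) = 4 + (-1 + n)*(-2 + n))
q(w) = -8/9 (q(w) = (6 + (⅓)² - 3*⅓) - (12 - 3*2) = (6 + ⅑ - 1) - (12 - 6) = 46/9 - 1*6 = 46/9 - 6 = -8/9)
(-107 - 85)*q(-3) = (-107 - 85)*(-8/9) = -192*(-8/9) = 512/3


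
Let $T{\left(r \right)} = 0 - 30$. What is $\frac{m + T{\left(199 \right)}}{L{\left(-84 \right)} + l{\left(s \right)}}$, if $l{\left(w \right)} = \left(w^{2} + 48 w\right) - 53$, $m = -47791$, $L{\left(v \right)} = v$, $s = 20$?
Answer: $- \frac{47821}{1223} \approx -39.101$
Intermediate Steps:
$l{\left(w \right)} = -53 + w^{2} + 48 w$
$T{\left(r \right)} = -30$ ($T{\left(r \right)} = 0 - 30 = -30$)
$\frac{m + T{\left(199 \right)}}{L{\left(-84 \right)} + l{\left(s \right)}} = \frac{-47791 - 30}{-84 + \left(-53 + 20^{2} + 48 \cdot 20\right)} = - \frac{47821}{-84 + \left(-53 + 400 + 960\right)} = - \frac{47821}{-84 + 1307} = - \frac{47821}{1223}$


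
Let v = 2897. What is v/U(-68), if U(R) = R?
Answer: -2897/68 ≈ -42.603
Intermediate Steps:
v/U(-68) = 2897/(-68) = 2897*(-1/68) = -2897/68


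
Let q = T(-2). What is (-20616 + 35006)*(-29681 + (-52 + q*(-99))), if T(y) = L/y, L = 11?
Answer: -420022515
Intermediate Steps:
T(y) = 11/y
q = -11/2 (q = 11/(-2) = 11*(-½) = -11/2 ≈ -5.5000)
(-20616 + 35006)*(-29681 + (-52 + q*(-99))) = (-20616 + 35006)*(-29681 + (-52 - 11/2*(-99))) = 14390*(-29681 + (-52 + 1089/2)) = 14390*(-29681 + 985/2) = 14390*(-58377/2) = -420022515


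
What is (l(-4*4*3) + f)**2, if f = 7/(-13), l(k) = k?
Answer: 398161/169 ≈ 2356.0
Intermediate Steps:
f = -7/13 (f = 7*(-1/13) = -7/13 ≈ -0.53846)
(l(-4*4*3) + f)**2 = (-4*4*3 - 7/13)**2 = (-16*3 - 7/13)**2 = (-48 - 7/13)**2 = (-631/13)**2 = 398161/169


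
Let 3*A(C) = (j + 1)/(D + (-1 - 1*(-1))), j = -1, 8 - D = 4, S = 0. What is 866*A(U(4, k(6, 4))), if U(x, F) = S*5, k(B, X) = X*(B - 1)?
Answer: 0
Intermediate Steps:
k(B, X) = X*(-1 + B)
D = 4 (D = 8 - 1*4 = 8 - 4 = 4)
U(x, F) = 0 (U(x, F) = 0*5 = 0)
A(C) = 0 (A(C) = ((-1 + 1)/(4 + (-1 - 1*(-1))))/3 = (0/(4 + (-1 + 1)))/3 = (0/(4 + 0))/3 = (0/4)/3 = (0*(¼))/3 = (⅓)*0 = 0)
866*A(U(4, k(6, 4))) = 866*0 = 0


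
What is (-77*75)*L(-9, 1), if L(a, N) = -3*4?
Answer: 69300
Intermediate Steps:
L(a, N) = -12
(-77*75)*L(-9, 1) = -77*75*(-12) = -5775*(-12) = 69300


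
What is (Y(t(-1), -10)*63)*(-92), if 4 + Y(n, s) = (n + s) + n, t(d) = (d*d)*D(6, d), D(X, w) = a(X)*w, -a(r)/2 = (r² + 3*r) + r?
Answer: -1309896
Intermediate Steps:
a(r) = -8*r - 2*r² (a(r) = -2*((r² + 3*r) + r) = -2*(r² + 4*r) = -8*r - 2*r²)
D(X, w) = -2*X*w*(4 + X) (D(X, w) = (-2*X*(4 + X))*w = -2*X*w*(4 + X))
t(d) = -120*d³ (t(d) = (d*d)*(-2*6*d*(4 + 6)) = d²*(-2*6*d*10) = d²*(-120*d) = -120*d³)
Y(n, s) = -4 + s + 2*n (Y(n, s) = -4 + ((n + s) + n) = -4 + (s + 2*n) = -4 + s + 2*n)
(Y(t(-1), -10)*63)*(-92) = ((-4 - 10 + 2*(-120*(-1)³))*63)*(-92) = ((-4 - 10 + 2*(-120*(-1)))*63)*(-92) = ((-4 - 10 + 2*120)*63)*(-92) = ((-4 - 10 + 240)*63)*(-92) = (226*63)*(-92) = 14238*(-92) = -1309896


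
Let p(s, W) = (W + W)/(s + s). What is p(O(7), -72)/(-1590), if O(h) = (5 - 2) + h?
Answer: 6/1325 ≈ 0.0045283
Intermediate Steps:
O(h) = 3 + h
p(s, W) = W/s (p(s, W) = (2*W)/((2*s)) = (2*W)*(1/(2*s)) = W/s)
p(O(7), -72)/(-1590) = -72/(3 + 7)/(-1590) = -72/10*(-1/1590) = -72*⅒*(-1/1590) = -36/5*(-1/1590) = 6/1325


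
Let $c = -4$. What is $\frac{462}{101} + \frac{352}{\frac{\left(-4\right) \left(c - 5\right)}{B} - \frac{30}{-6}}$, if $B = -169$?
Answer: $\frac{6382046}{81709} \approx 78.107$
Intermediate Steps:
$\frac{462}{101} + \frac{352}{\frac{\left(-4\right) \left(c - 5\right)}{B} - \frac{30}{-6}} = \frac{462}{101} + \frac{352}{\frac{\left(-4\right) \left(-4 - 5\right)}{-169} - \frac{30}{-6}} = 462 \cdot \frac{1}{101} + \frac{352}{\left(-4\right) \left(-9\right) \left(- \frac{1}{169}\right) - -5} = \frac{462}{101} + \frac{352}{36 \left(- \frac{1}{169}\right) + 5} = \frac{462}{101} + \frac{352}{- \frac{36}{169} + 5} = \frac{462}{101} + \frac{352}{\frac{809}{169}} = \frac{462}{101} + 352 \cdot \frac{169}{809} = \frac{462}{101} + \frac{59488}{809} = \frac{6382046}{81709}$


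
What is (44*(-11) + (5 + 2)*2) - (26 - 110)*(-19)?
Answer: -2066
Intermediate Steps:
(44*(-11) + (5 + 2)*2) - (26 - 110)*(-19) = (-484 + 7*2) - (-84)*(-19) = (-484 + 14) - 1*1596 = -470 - 1596 = -2066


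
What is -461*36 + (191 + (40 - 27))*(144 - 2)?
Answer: 12372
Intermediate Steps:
-461*36 + (191 + (40 - 27))*(144 - 2) = -16596 + (191 + 13)*142 = -16596 + 204*142 = -16596 + 28968 = 12372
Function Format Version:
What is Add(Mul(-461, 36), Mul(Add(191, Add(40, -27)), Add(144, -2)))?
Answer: 12372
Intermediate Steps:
Add(Mul(-461, 36), Mul(Add(191, Add(40, -27)), Add(144, -2))) = Add(-16596, Mul(Add(191, 13), 142)) = Add(-16596, Mul(204, 142)) = Add(-16596, 28968) = 12372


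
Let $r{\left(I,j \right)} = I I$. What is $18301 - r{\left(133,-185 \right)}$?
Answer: $612$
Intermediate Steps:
$r{\left(I,j \right)} = I^{2}$
$18301 - r{\left(133,-185 \right)} = 18301 - 133^{2} = 18301 - 17689 = 612$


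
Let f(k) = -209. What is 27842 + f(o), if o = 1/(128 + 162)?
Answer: 27633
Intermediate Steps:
o = 1/290 ≈ 0.0034483
27842 + f(o) = 27842 - 209 = 27633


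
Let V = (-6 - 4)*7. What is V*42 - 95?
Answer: -3035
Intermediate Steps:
V = -70 (V = -10*7 = -70)
V*42 - 95 = -70*42 - 95 = -2940 - 95 = -3035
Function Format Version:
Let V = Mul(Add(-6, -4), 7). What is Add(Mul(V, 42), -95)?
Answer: -3035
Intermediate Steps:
V = -70 (V = Mul(-10, 7) = -70)
Add(Mul(V, 42), -95) = Add(Mul(-70, 42), -95) = Add(-2940, -95) = -3035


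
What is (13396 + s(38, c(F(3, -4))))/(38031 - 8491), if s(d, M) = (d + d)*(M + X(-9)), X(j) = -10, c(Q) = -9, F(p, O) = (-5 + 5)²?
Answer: 2988/7385 ≈ 0.40460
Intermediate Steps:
F(p, O) = 0 (F(p, O) = 0² = 0)
s(d, M) = 2*d*(-10 + M) (s(d, M) = (d + d)*(M - 10) = (2*d)*(-10 + M) = 2*d*(-10 + M))
(13396 + s(38, c(F(3, -4))))/(38031 - 8491) = (13396 + 2*38*(-10 - 9))/(38031 - 8491) = (13396 + 2*38*(-19))/29540 = (13396 - 1444)*(1/29540) = 11952*(1/29540) = 2988/7385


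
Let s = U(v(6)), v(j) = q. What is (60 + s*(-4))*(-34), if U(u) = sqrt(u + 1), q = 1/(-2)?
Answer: -2040 + 68*sqrt(2) ≈ -1943.8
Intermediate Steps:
q = -1/2 ≈ -0.50000
v(j) = -1/2
U(u) = sqrt(1 + u)
s = sqrt(2)/2 (s = sqrt(1 - 1/2) = sqrt(1/2) = sqrt(2)/2 ≈ 0.70711)
(60 + s*(-4))*(-34) = (60 + (sqrt(2)/2)*(-4))*(-34) = (60 - 2*sqrt(2))*(-34) = -2040 + 68*sqrt(2)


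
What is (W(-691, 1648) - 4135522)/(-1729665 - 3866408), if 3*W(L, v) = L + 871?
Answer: 4135462/5596073 ≈ 0.73899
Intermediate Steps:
W(L, v) = 871/3 + L/3 (W(L, v) = (L + 871)/3 = (871 + L)/3 = 871/3 + L/3)
(W(-691, 1648) - 4135522)/(-1729665 - 3866408) = ((871/3 + (1/3)*(-691)) - 4135522)/(-1729665 - 3866408) = ((871/3 - 691/3) - 4135522)/(-5596073) = (60 - 4135522)*(-1/5596073) = -4135462*(-1/5596073) = 4135462/5596073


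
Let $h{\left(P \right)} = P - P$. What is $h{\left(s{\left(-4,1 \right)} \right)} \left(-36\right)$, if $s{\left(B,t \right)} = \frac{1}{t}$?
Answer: $0$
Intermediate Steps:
$h{\left(P \right)} = 0$
$h{\left(s{\left(-4,1 \right)} \right)} \left(-36\right) = 0 \left(-36\right) = 0$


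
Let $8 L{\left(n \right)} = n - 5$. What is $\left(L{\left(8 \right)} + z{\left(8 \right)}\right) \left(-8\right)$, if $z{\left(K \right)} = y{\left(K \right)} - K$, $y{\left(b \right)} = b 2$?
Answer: $-67$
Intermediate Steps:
$L{\left(n \right)} = - \frac{5}{8} + \frac{n}{8}$ ($L{\left(n \right)} = \frac{n - 5}{8} = \frac{-5 + n}{8} = - \frac{5}{8} + \frac{n}{8}$)
$y{\left(b \right)} = 2 b$
$z{\left(K \right)} = K$ ($z{\left(K \right)} = 2 K - K = K$)
$\left(L{\left(8 \right)} + z{\left(8 \right)}\right) \left(-8\right) = \left(\left(- \frac{5}{8} + \frac{1}{8} \cdot 8\right) + 8\right) \left(-8\right) = \left(\left(- \frac{5}{8} + 1\right) + 8\right) \left(-8\right) = \left(\frac{3}{8} + 8\right) \left(-8\right) = \frac{67}{8} \left(-8\right) = -67$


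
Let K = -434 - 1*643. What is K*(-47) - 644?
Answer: 49975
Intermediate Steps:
K = -1077 (K = -434 - 643 = -1077)
K*(-47) - 644 = -1077*(-47) - 644 = 50619 - 644 = 49975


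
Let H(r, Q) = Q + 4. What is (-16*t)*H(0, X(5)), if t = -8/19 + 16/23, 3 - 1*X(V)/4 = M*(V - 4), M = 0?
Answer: -30720/437 ≈ -70.297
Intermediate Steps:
X(V) = 12 (X(V) = 12 - 0*(V - 4) = 12 - 0*(-4 + V) = 12 - 4*0 = 12 + 0 = 12)
t = 120/437 (t = -8*1/19 + 16*(1/23) = -8/19 + 16/23 = 120/437 ≈ 0.27460)
H(r, Q) = 4 + Q
(-16*t)*H(0, X(5)) = (-16*120/437)*(4 + 12) = -1920/437*16 = -30720/437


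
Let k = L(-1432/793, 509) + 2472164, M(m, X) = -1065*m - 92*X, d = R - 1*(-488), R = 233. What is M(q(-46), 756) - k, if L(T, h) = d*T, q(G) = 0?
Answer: -2014548316/793 ≈ -2.5404e+6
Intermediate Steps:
d = 721 (d = 233 - 1*(-488) = 233 + 488 = 721)
L(T, h) = 721*T
k = 1959393580/793 (k = 721*(-1432/793) + 2472164 = -1032472/793 + 2472164 = 1959393580/793 ≈ 2.4709e+6)
M(q(-46), 756) - k = (-1065*0 - 92*756) - 1*1959393580/793 = (0 - 69552) - 1959393580/793 = -69552 - 1959393580/793 = -2014548316/793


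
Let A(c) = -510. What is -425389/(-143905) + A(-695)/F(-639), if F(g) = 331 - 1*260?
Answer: -43188931/10217255 ≈ -4.2271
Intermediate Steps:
F(g) = 71 (F(g) = 331 - 260 = 71)
-425389/(-143905) + A(-695)/F(-639) = -425389/(-143905) - 510/71 = -425389*(-1/143905) - 510*1/71 = 425389/143905 - 510/71 = -43188931/10217255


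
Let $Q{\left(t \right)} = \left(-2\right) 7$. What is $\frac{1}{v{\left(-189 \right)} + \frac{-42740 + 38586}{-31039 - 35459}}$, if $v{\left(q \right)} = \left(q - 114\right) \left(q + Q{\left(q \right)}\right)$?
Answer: $\frac{33249}{2045114818} \approx 1.6258 \cdot 10^{-5}$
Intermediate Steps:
$Q{\left(t \right)} = -14$
$v{\left(q \right)} = \left(-114 + q\right) \left(-14 + q\right)$ ($v{\left(q \right)} = \left(q - 114\right) \left(q - 14\right) = \left(-114 + q\right) \left(-14 + q\right)$)
$\frac{1}{v{\left(-189 \right)} + \frac{-42740 + 38586}{-31039 - 35459}} = \frac{1}{\left(1596 + \left(-189\right)^{2} - -24192\right) + \frac{-42740 + 38586}{-31039 - 35459}} = \frac{1}{\left(1596 + 35721 + 24192\right) - \frac{4154}{-66498}} = \frac{1}{61509 - - \frac{2077}{33249}} = \frac{1}{61509 + \frac{2077}{33249}} = \frac{1}{\frac{2045114818}{33249}} = \frac{33249}{2045114818}$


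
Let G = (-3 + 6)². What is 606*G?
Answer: 5454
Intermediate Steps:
G = 9 (G = 3² = 9)
606*G = 606*9 = 5454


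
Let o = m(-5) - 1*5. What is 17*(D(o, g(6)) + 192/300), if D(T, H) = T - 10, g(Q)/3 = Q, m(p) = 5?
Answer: -3978/25 ≈ -159.12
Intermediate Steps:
o = 0 (o = 5 - 1*5 = 5 - 5 = 0)
g(Q) = 3*Q
D(T, H) = -10 + T
17*(D(o, g(6)) + 192/300) = 17*((-10 + 0) + 192/300) = 17*(-10 + 192*(1/300)) = 17*(-10 + 16/25) = 17*(-234/25) = -3978/25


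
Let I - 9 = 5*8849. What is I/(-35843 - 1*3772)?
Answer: -44254/39615 ≈ -1.1171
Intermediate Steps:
I = 44254 (I = 9 + 5*8849 = 9 + 44245 = 44254)
I/(-35843 - 1*3772) = 44254/(-35843 - 1*3772) = 44254/(-35843 - 3772) = 44254/(-39615) = 44254*(-1/39615) = -44254/39615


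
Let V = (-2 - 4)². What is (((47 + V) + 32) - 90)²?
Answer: 625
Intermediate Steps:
V = 36 (V = (-6)² = 36)
(((47 + V) + 32) - 90)² = (((47 + 36) + 32) - 90)² = ((83 + 32) - 90)² = (115 - 90)² = 25² = 625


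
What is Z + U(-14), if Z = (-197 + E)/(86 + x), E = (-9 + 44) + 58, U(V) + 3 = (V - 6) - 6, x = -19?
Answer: -2047/67 ≈ -30.552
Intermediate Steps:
U(V) = -15 + V (U(V) = -3 + ((V - 6) - 6) = -3 + ((-6 + V) - 6) = -3 + (-12 + V) = -15 + V)
E = 93 (E = 35 + 58 = 93)
Z = -104/67 (Z = (-197 + 93)/(86 - 19) = -104/67 ≈ -1.5522)
Z + U(-14) = -104/67 + (-15 - 14) = -104/67 - 29 = -2047/67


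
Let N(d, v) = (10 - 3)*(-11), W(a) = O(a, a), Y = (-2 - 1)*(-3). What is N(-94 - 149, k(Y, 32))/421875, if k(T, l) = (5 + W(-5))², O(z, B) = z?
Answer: -77/421875 ≈ -0.00018252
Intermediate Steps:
Y = 9 (Y = -3*(-3) = 9)
W(a) = a
k(T, l) = 0 (k(T, l) = (5 - 5)² = 0² = 0)
N(d, v) = -77 (N(d, v) = 7*(-11) = -77)
N(-94 - 149, k(Y, 32))/421875 = -77/421875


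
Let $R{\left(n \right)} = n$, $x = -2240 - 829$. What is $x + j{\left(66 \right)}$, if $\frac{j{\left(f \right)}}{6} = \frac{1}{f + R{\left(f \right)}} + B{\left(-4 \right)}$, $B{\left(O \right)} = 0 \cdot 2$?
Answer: $- \frac{67517}{22} \approx -3069.0$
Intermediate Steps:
$x = -3069$
$B{\left(O \right)} = 0$
$j{\left(f \right)} = \frac{3}{f}$ ($j{\left(f \right)} = 6 \left(\frac{1}{f + f} + 0\right) = 6 \left(\frac{1}{2 f} + 0\right) = 6 \frac{1}{2 f} = \frac{3}{f}$)
$x + j{\left(66 \right)} = -3069 + \frac{3}{66} = -3069 + 3 \cdot \frac{1}{66} = -3069 + \frac{1}{22} = - \frac{67517}{22}$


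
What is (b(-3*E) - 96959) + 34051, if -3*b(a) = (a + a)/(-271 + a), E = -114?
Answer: -4466696/71 ≈ -62911.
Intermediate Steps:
b(a) = -2*a/(3*(-271 + a)) (b(a) = -(a + a)/(3*(-271 + a)) = -2*a/(3*(-271 + a)))
(b(-3*E) - 96959) + 34051 = (-2*(-3*(-114))/(-813 + 3*(-3*(-114))) - 96959) + 34051 = (-2*342/(-813 + 3*342) - 96959) + 34051 = (-2*342/(-813 + 1026) - 96959) + 34051 = (-2*342/213 - 96959) + 34051 = (-2*342*1/213 - 96959) + 34051 = (-228/71 - 96959) + 34051 = -6884317/71 + 34051 = -4466696/71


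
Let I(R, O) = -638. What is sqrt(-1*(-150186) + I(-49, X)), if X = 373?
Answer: 14*sqrt(763) ≈ 386.71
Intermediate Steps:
sqrt(-1*(-150186) + I(-49, X)) = sqrt(-1*(-150186) - 638) = sqrt(150186 - 638) = sqrt(149548) = 14*sqrt(763)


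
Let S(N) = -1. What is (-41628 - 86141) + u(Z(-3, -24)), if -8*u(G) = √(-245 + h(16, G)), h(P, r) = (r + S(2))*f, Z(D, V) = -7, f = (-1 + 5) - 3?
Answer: -127769 - I*√253/8 ≈ -1.2777e+5 - 1.9882*I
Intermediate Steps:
f = 1 (f = 4 - 3 = 1)
h(P, r) = -1 + r (h(P, r) = (r - 1)*1 = (-1 + r)*1 = -1 + r)
u(G) = -√(-246 + G)/8 (u(G) = -√(-245 + (-1 + G))/8 = -√(-246 + G)/8)
(-41628 - 86141) + u(Z(-3, -24)) = (-41628 - 86141) - √(-246 - 7)/8 = -127769 - I*√253/8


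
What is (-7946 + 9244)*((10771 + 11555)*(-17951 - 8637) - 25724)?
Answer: -770530976776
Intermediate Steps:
(-7946 + 9244)*((10771 + 11555)*(-17951 - 8637) - 25724) = 1298*(22326*(-26588) - 25724) = 1298*(-593603688 - 25724) = 1298*(-593629412) = -770530976776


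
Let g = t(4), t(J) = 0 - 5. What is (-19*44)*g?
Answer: 4180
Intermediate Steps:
t(J) = -5
g = -5
(-19*44)*g = -19*44*(-5) = -836*(-5) = 4180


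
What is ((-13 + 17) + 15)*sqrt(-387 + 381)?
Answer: 19*I*sqrt(6) ≈ 46.54*I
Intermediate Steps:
((-13 + 17) + 15)*sqrt(-387 + 381) = (4 + 15)*sqrt(-6) = 19*(I*sqrt(6)) = 19*I*sqrt(6)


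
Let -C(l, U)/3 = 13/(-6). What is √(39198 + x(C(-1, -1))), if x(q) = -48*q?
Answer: √38886 ≈ 197.20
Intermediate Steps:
C(l, U) = 13/2 (C(l, U) = -39/(-6) = -39*(-1)/6 = -3*(-13/6) = 13/2)
√(39198 + x(C(-1, -1))) = √(39198 - 48*13/2) = √(39198 - 312) = √38886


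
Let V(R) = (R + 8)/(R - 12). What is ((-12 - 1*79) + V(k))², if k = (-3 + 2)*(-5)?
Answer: 422500/49 ≈ 8622.5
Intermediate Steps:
k = 5 (k = -1*(-5) = 5)
V(R) = (8 + R)/(-12 + R)
((-12 - 1*79) + V(k))² = ((-12 - 1*79) + (8 + 5)/(-12 + 5))² = ((-12 - 79) + 13/(-7))² = (-91 - ⅐*13)² = (-91 - 13/7)² = (-650/7)² = 422500/49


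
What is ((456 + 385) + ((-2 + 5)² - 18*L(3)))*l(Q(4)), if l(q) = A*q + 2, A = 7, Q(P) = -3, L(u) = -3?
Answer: -17176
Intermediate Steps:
l(q) = 2 + 7*q (l(q) = 7*q + 2 = 2 + 7*q)
((456 + 385) + ((-2 + 5)² - 18*L(3)))*l(Q(4)) = ((456 + 385) + ((-2 + 5)² - 18*(-3)))*(2 + 7*(-3)) = (841 + (3² + 54))*(2 - 21) = (841 + (9 + 54))*(-19) = (841 + 63)*(-19) = 904*(-19) = -17176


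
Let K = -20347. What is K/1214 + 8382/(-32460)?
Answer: -27943307/1641935 ≈ -17.019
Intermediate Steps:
K/1214 + 8382/(-32460) = -20347/1214 + 8382/(-32460) = -20347*1/1214 + 8382*(-1/32460) = -20347/1214 - 1397/5410 = -27943307/1641935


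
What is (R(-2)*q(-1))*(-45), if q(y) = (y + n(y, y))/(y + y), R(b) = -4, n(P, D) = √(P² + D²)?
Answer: 90 - 90*√2 ≈ -37.279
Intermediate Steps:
n(P, D) = √(D² + P²)
q(y) = (y + √2*√(y²))/(2*y) (q(y) = (y + √(y² + y²))/(y + y) = (y + √(2*y²))/((2*y)) = (y + √2*√(y²))*(1/(2*y)) = (y + √2*√(y²))/(2*y))
(R(-2)*q(-1))*(-45) = -2*(-1 + √2*√((-1)²))/(-1)*(-45) = -2*(-1)*(-1 + √2*√1)*(-45) = -2*(-1)*(-1 + √2*1)*(-45) = -2*(-1)*(-1 + √2)*(-45) = -4*(½ - √2/2)*(-45) = (-2 + 2*√2)*(-45) = 90 - 90*√2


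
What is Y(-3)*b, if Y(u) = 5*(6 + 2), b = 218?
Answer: 8720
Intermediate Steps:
Y(u) = 40 (Y(u) = 5*8 = 40)
Y(-3)*b = 40*218 = 8720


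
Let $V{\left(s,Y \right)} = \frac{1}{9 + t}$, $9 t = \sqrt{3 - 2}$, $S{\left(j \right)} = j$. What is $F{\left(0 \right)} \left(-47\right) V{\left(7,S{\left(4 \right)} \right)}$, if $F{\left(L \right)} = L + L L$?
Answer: $0$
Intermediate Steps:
$t = \frac{1}{9}$ ($t = \frac{\sqrt{3 - 2}}{9} = \frac{\sqrt{1}}{9} = \frac{1}{9} \cdot 1 = \frac{1}{9} \approx 0.11111$)
$F{\left(L \right)} = L + L^{2}$
$V{\left(s,Y \right)} = \frac{9}{82}$ ($V{\left(s,Y \right)} = \frac{1}{9 + \frac{1}{9}} = \frac{1}{\frac{82}{9}} = \frac{9}{82}$)
$F{\left(0 \right)} \left(-47\right) V{\left(7,S{\left(4 \right)} \right)} = 0 \left(1 + 0\right) \left(-47\right) \frac{9}{82} = 0 \cdot 1 \left(-47\right) \frac{9}{82} = 0 \left(-47\right) \frac{9}{82} = 0 \cdot \frac{9}{82} = 0$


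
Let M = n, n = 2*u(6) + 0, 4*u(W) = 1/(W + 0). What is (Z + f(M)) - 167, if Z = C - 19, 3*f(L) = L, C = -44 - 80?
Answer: -11159/36 ≈ -309.97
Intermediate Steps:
u(W) = 1/(4*W) (u(W) = 1/(4*(W + 0)) = 1/(4*W))
C = -124
n = 1/12 (n = 2*((¼)/6) + 0 = 2*((¼)*(⅙)) + 0 = 2*(1/24) + 0 = 1/12 + 0 = 1/12 ≈ 0.083333)
M = 1/12 ≈ 0.083333
f(L) = L/3
Z = -143 (Z = -124 - 19 = -143)
(Z + f(M)) - 167 = (-143 + (⅓)*(1/12)) - 167 = (-143 + 1/36) - 167 = -5147/36 - 167 = -11159/36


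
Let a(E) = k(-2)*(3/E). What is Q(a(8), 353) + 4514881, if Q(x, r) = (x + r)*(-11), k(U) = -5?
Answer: 36088149/8 ≈ 4.5110e+6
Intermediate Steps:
a(E) = -15/E
Q(x, r) = -11*r - 11*x (Q(x, r) = (r + x)*(-11) = -11*r - 11*x)
Q(a(8), 353) + 4514881 = (-11*353 - (-165)/8) + 4514881 = (-3883 - (-165)/8) + 4514881 = (-3883 - 11*(-15/8)) + 4514881 = (-3883 + 165/8) + 4514881 = -30899/8 + 4514881 = 36088149/8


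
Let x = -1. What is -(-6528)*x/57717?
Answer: -2176/19239 ≈ -0.11310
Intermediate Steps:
-(-6528)*x/57717 = -(-6528)*(-1)/57717 = -1632*4*(1/57717) = -6528*1/57717 = -2176/19239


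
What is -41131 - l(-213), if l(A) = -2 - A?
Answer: -41342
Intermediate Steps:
-41131 - l(-213) = -41131 - (-2 - 1*(-213)) = -41131 - (-2 + 213) = -41131 - 1*211 = -41131 - 211 = -41342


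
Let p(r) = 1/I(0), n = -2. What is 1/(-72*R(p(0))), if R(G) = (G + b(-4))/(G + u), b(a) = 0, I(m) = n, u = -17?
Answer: -35/72 ≈ -0.48611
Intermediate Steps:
I(m) = -2
p(r) = -1/2 (p(r) = 1/(-2) = -1/2)
R(G) = G/(-17 + G) (R(G) = (G + 0)/(G - 17) = G/(-17 + G))
1/(-72*R(p(0))) = 1/(-(-36)/(-17 - 1/2)) = 1/(-(-36)/(-35/2)) = 1/(-(-36)*(-2)/35) = 1/(-72*1/35) = 1/(-72/35) = -35/72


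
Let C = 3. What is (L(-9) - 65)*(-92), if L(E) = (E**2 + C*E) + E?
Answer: 1840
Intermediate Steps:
L(E) = E**2 + 4*E (L(E) = (E**2 + 3*E) + E = E**2 + 4*E)
(L(-9) - 65)*(-92) = (-9*(4 - 9) - 65)*(-92) = (-9*(-5) - 65)*(-92) = (45 - 65)*(-92) = -20*(-92) = 1840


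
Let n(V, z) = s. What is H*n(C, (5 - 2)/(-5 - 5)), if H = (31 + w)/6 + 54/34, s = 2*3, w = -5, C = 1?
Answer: 604/17 ≈ 35.529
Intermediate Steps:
s = 6
n(V, z) = 6
H = 302/51 (H = (31 - 5)/6 + 54/34 = 26*(⅙) + 54*(1/34) = 13/3 + 27/17 = 302/51 ≈ 5.9216)
H*n(C, (5 - 2)/(-5 - 5)) = (302/51)*6 = 604/17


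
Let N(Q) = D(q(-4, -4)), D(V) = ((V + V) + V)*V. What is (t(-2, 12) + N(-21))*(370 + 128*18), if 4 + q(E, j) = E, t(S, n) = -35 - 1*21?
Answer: 363664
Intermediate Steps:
t(S, n) = -56 (t(S, n) = -35 - 21 = -56)
q(E, j) = -4 + E
D(V) = 3*V**2 (D(V) = (2*V + V)*V = (3*V)*V = 3*V**2)
N(Q) = 192 (N(Q) = 3*(-4 - 4)**2 = 3*(-8)**2 = 3*64 = 192)
(t(-2, 12) + N(-21))*(370 + 128*18) = (-56 + 192)*(370 + 128*18) = 136*(370 + 2304) = 136*2674 = 363664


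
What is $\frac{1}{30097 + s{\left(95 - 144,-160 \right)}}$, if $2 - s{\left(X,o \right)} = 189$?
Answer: $\frac{1}{29910} \approx 3.3434 \cdot 10^{-5}$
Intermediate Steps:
$s{\left(X,o \right)} = -187$ ($s{\left(X,o \right)} = 2 - 189 = -187$)
$\frac{1}{30097 + s{\left(95 - 144,-160 \right)}} = \frac{1}{30097 - 187} = \frac{1}{29910}$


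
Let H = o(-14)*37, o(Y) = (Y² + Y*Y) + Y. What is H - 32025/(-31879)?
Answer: 445891719/31879 ≈ 13987.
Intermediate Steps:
o(Y) = Y + 2*Y² (o(Y) = (Y² + Y²) + Y = 2*Y² + Y = Y + 2*Y²)
H = 13986 (H = -14*(1 + 2*(-14))*37 = -14*(1 - 28)*37 = -14*(-27)*37 = 378*37 = 13986)
H - 32025/(-31879) = 13986 - 32025/(-31879) = 13986 - 32025*(-1/31879) = 13986 + 32025/31879 = 445891719/31879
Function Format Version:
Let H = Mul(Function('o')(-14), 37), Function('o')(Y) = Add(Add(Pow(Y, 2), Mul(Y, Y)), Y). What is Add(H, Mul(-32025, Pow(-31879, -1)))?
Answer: Rational(445891719, 31879) ≈ 13987.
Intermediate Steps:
Function('o')(Y) = Add(Y, Mul(2, Pow(Y, 2))) (Function('o')(Y) = Add(Add(Pow(Y, 2), Pow(Y, 2)), Y) = Add(Mul(2, Pow(Y, 2)), Y) = Add(Y, Mul(2, Pow(Y, 2))))
H = 13986 (H = Mul(Mul(-14, Add(1, Mul(2, -14))), 37) = Mul(Mul(-14, Add(1, -28)), 37) = Mul(Mul(-14, -27), 37) = Mul(378, 37) = 13986)
Add(H, Mul(-32025, Pow(-31879, -1))) = Add(13986, Mul(-32025, Pow(-31879, -1))) = Add(13986, Mul(-32025, Rational(-1, 31879))) = Add(13986, Rational(32025, 31879)) = Rational(445891719, 31879)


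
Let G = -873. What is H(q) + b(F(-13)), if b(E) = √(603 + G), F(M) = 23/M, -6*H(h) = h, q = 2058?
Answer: -343 + 3*I*√30 ≈ -343.0 + 16.432*I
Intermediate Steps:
H(h) = -h/6
b(E) = 3*I*√30 (b(E) = √(603 - 873) = √(-270) = 3*I*√30)
H(q) + b(F(-13)) = -⅙*2058 + 3*I*√30 = -343 + 3*I*√30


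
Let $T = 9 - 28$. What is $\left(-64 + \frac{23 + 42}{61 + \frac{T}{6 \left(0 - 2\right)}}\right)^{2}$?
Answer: $\frac{2235776656}{564001} \approx 3964.1$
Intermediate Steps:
$T = -19$
$\left(-64 + \frac{23 + 42}{61 + \frac{T}{6 \left(0 - 2\right)}}\right)^{2} = \left(-64 + \frac{23 + 42}{61 - \frac{19}{6 \left(0 - 2\right)}}\right)^{2} = \left(-64 + \frac{65}{61 - \frac{19}{6 \left(-2\right)}}\right)^{2} = \left(-64 + \frac{65}{61 - \frac{19}{-12}}\right)^{2} = \left(-64 + \frac{65}{61 - - \frac{19}{12}}\right)^{2} = \left(-64 + \frac{65}{61 + \frac{19}{12}}\right)^{2} = \left(-64 + \frac{65}{\frac{751}{12}}\right)^{2} = \left(-64 + 65 \cdot \frac{12}{751}\right)^{2} = \left(-64 + \frac{780}{751}\right)^{2} = \left(- \frac{47284}{751}\right)^{2} = \frac{2235776656}{564001}$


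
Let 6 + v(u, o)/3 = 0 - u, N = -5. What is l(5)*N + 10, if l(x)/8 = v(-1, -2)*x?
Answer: 3010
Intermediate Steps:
v(u, o) = -18 - 3*u (v(u, o) = -18 + 3*(0 - u) = -18 + 3*(-u) = -18 - 3*u)
l(x) = -120*x (l(x) = 8*((-18 - 3*(-1))*x) = 8*((-18 + 3)*x) = 8*(-15*x) = -120*x)
l(5)*N + 10 = -120*5*(-5) + 10 = -600*(-5) + 10 = 3000 + 10 = 3010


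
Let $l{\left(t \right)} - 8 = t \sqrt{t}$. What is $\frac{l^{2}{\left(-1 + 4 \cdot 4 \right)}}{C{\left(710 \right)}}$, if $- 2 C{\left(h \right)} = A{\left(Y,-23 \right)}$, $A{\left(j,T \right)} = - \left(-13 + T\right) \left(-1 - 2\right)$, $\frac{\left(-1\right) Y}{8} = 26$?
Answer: $\frac{3439}{54} + \frac{40 \sqrt{15}}{9} \approx 80.898$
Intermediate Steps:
$Y = -208$ ($Y = \left(-8\right) 26 = -208$)
$A{\left(j,T \right)} = -39 + 3 T$ ($A{\left(j,T \right)} = - \left(-13 + T\right) \left(-3\right) = - (39 - 3 T) = -39 + 3 T$)
$l{\left(t \right)} = 8 + t^{\frac{3}{2}}$ ($l{\left(t \right)} = 8 + t \sqrt{t} = 8 + t^{\frac{3}{2}}$)
$C{\left(h \right)} = 54$ ($C{\left(h \right)} = - \frac{-39 + 3 \left(-23\right)}{2} = - \frac{-39 - 69}{2} = \left(- \frac{1}{2}\right) \left(-108\right) = 54$)
$\frac{l^{2}{\left(-1 + 4 \cdot 4 \right)}}{C{\left(710 \right)}} = \frac{\left(8 + \left(-1 + 4 \cdot 4\right)^{\frac{3}{2}}\right)^{2}}{54} = \left(8 + \left(-1 + 16\right)^{\frac{3}{2}}\right)^{2} \cdot \frac{1}{54} = \left(8 + 15^{\frac{3}{2}}\right)^{2} \cdot \frac{1}{54} = \left(8 + 15 \sqrt{15}\right)^{2} \cdot \frac{1}{54} = \frac{\left(8 + 15 \sqrt{15}\right)^{2}}{54}$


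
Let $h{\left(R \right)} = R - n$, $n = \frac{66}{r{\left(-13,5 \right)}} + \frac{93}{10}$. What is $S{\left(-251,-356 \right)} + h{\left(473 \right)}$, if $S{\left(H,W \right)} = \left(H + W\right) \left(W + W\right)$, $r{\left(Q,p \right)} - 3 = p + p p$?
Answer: $\frac{4326457}{10} \approx 4.3265 \cdot 10^{5}$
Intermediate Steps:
$r{\left(Q,p \right)} = 3 + p + p^{2}$ ($r{\left(Q,p \right)} = 3 + \left(p + p p\right) = 3 + \left(p + p^{2}\right) = 3 + p + p^{2}$)
$n = \frac{113}{10}$ ($n = \frac{66}{3 + 5 + 5^{2}} + \frac{93}{10} = \frac{66}{3 + 5 + 25} + 93 \cdot \frac{1}{10} = \frac{66}{33} + \frac{93}{10} = 66 \cdot \frac{1}{33} + \frac{93}{10} = 2 + \frac{93}{10} = \frac{113}{10} \approx 11.3$)
$h{\left(R \right)} = - \frac{113}{10} + R$ ($h{\left(R \right)} = R - \frac{113}{10} = - \frac{113}{10} + R$)
$S{\left(H,W \right)} = 2 W \left(H + W\right)$ ($S{\left(H,W \right)} = \left(H + W\right) 2 W = 2 W \left(H + W\right)$)
$S{\left(-251,-356 \right)} + h{\left(473 \right)} = 2 \left(-356\right) \left(-251 - 356\right) + \left(- \frac{113}{10} + 473\right) = 2 \left(-356\right) \left(-607\right) + \frac{4617}{10} = 432184 + \frac{4617}{10} = \frac{4326457}{10}$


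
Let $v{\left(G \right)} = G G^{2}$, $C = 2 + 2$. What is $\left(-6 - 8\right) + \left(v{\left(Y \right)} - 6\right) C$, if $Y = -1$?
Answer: $-42$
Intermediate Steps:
$C = 4$
$v{\left(G \right)} = G^{3}$
$\left(-6 - 8\right) + \left(v{\left(Y \right)} - 6\right) C = \left(-6 - 8\right) + \left(\left(-1\right)^{3} - 6\right) 4 = \left(-6 - 8\right) + \left(-1 - 6\right) 4 = -14 - 28 = -42$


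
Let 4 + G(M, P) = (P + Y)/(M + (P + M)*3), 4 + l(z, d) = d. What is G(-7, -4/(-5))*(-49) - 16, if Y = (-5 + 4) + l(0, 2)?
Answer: 22501/128 ≈ 175.79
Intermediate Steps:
l(z, d) = -4 + d
Y = -3 (Y = (-5 + 4) + (-4 + 2) = -1 - 2 = -3)
G(M, P) = -4 + (-3 + P)/(3*P + 4*M) (G(M, P) = -4 + (P - 3)/(M + (P + M)*3) = -4 + (-3 + P)/(M + (M + P)*3) = -4 + (-3 + P)/(M + (3*M + 3*P)) = -4 + (-3 + P)/(3*P + 4*M))
G(-7, -4/(-5))*(-49) - 16 = ((-3 - 16*(-7) - (-44)/(-5))/(3*(-4/(-5)) + 4*(-7)))*(-49) - 16 = ((-3 + 112 - (-44)*(-1)/5)/(3*(-4*(-⅕)) - 28))*(-49) - 16 = ((-3 + 112 - 11*⅘)/(3*(⅘) - 28))*(-49) - 16 = ((-3 + 112 - 44/5)/(12/5 - 28))*(-49) - 16 = ((501/5)/(-128/5))*(-49) - 16 = -5/128*501/5*(-49) - 16 = -501/128*(-49) - 16 = 24549/128 - 16 = 22501/128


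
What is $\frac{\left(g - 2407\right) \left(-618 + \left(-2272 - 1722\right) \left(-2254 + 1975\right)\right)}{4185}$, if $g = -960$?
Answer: $- \frac{1249951612}{1395} \approx -8.9602 \cdot 10^{5}$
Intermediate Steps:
$\frac{\left(g - 2407\right) \left(-618 + \left(-2272 - 1722\right) \left(-2254 + 1975\right)\right)}{4185} = \frac{\left(-960 - 2407\right) \left(-618 + \left(-2272 - 1722\right) \left(-2254 + 1975\right)\right)}{4185} = - 3367 \left(-618 - -1114326\right) \frac{1}{4185} = - 3367 \left(-618 + 1114326\right) \frac{1}{4185} = \left(-3367\right) 1113708 \cdot \frac{1}{4185} = \left(-3749854836\right) \frac{1}{4185} = - \frac{1249951612}{1395}$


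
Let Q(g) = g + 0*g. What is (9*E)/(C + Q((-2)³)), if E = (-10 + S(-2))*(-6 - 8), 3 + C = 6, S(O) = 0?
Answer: -252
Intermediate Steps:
Q(g) = g (Q(g) = g + 0 = g)
C = 3 (C = -3 + 6 = 3)
E = 140 (E = (-10 + 0)*(-6 - 8) = -10*(-14) = 140)
(9*E)/(C + Q((-2)³)) = (9*140)/(3 + (-2)³) = 1260/(3 - 8) = 1260/(-5) = 1260*(-⅕) = -252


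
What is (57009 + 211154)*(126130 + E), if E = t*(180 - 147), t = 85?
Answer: 34575596405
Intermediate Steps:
E = 2805 (E = 85*(180 - 147) = 85*33 = 2805)
(57009 + 211154)*(126130 + E) = (57009 + 211154)*(126130 + 2805) = 268163*128935 = 34575596405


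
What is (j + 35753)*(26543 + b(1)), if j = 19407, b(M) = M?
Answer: 1464167040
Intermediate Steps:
(j + 35753)*(26543 + b(1)) = (19407 + 35753)*(26543 + 1) = 55160*26544 = 1464167040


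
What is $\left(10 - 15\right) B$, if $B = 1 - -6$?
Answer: $-35$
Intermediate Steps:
$B = 7$ ($B = 1 + 6 = 7$)
$\left(10 - 15\right) B = \left(10 - 15\right) 7 = \left(-5\right) 7 = -35$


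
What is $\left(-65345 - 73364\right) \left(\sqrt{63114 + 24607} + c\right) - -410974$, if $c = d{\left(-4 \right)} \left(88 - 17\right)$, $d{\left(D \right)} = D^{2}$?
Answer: $-157162450 - 138709 \sqrt{87721} \approx -1.9824 \cdot 10^{8}$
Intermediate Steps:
$c = 1136$ ($c = \left(-4\right)^{2} \left(88 - 17\right) = 16 \cdot 71 = 1136$)
$\left(-65345 - 73364\right) \left(\sqrt{63114 + 24607} + c\right) - -410974 = \left(-65345 - 73364\right) \left(\sqrt{63114 + 24607} + 1136\right) - -410974 = - 138709 \left(\sqrt{87721} + 1136\right) + 410974 = - 138709 \left(1136 + \sqrt{87721}\right) + 410974 = \left(-157573424 - 138709 \sqrt{87721}\right) + 410974 = -157162450 - 138709 \sqrt{87721}$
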